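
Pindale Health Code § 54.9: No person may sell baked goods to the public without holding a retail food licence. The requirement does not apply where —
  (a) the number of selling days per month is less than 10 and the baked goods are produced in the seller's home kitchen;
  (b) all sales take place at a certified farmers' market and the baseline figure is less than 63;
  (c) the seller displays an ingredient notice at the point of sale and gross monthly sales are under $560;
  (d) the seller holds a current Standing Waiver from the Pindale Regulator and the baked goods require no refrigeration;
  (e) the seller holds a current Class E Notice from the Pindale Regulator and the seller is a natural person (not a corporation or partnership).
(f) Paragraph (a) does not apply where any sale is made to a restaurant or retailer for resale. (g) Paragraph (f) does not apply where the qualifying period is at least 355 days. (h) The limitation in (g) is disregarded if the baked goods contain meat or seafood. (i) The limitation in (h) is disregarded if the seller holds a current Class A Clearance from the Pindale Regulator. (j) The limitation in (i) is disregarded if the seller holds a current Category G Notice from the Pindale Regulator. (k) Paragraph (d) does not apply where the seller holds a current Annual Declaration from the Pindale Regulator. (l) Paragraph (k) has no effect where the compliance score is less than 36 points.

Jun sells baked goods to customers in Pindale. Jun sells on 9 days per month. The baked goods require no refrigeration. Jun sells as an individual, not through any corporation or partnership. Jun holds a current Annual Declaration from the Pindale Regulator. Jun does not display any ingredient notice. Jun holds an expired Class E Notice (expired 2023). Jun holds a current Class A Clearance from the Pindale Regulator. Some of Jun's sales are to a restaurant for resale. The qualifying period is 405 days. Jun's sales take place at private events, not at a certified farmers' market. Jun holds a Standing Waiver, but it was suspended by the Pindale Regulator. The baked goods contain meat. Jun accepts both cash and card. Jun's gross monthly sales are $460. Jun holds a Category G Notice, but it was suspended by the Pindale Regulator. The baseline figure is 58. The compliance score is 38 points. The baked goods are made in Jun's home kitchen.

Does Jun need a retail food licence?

Exception (a) is satisfied on its face — the number of selling days per month is 9, less than the 10 limit; the baked goods are home-kitchen produced. As to paragraphs (f)–(j): (f) would limit (a) — some sales are to a restaurant for resale — but (g) sets (f) aside: (g) applies — the qualifying period is 405 days, meeting the 355 days threshold. (h) operates (the baked goods contain meat), but is itself disapplied by (i): (i) is triggered — a current Class A Clearance is held. (j) is not engaged (no current Category G Notice is held), so (i) stands. (a) remains available.
Exception (b) does not apply: sales are at private events, not a certified farmers' market.
Exception (c) requires that the seller displays an ingredient notice at the point of sale; but no ingredient notice is displayed, so (c) is unavailable.
Exception (d) requires that the seller holds a current Standing Waiver from the Pindale Regulator; but no current Standing Waiver is held, so (d) is unavailable.
Exception (e) fails — there is no Class E Notice in force.

No — exception (a) applies; Jun is not required to hold a retail food licence.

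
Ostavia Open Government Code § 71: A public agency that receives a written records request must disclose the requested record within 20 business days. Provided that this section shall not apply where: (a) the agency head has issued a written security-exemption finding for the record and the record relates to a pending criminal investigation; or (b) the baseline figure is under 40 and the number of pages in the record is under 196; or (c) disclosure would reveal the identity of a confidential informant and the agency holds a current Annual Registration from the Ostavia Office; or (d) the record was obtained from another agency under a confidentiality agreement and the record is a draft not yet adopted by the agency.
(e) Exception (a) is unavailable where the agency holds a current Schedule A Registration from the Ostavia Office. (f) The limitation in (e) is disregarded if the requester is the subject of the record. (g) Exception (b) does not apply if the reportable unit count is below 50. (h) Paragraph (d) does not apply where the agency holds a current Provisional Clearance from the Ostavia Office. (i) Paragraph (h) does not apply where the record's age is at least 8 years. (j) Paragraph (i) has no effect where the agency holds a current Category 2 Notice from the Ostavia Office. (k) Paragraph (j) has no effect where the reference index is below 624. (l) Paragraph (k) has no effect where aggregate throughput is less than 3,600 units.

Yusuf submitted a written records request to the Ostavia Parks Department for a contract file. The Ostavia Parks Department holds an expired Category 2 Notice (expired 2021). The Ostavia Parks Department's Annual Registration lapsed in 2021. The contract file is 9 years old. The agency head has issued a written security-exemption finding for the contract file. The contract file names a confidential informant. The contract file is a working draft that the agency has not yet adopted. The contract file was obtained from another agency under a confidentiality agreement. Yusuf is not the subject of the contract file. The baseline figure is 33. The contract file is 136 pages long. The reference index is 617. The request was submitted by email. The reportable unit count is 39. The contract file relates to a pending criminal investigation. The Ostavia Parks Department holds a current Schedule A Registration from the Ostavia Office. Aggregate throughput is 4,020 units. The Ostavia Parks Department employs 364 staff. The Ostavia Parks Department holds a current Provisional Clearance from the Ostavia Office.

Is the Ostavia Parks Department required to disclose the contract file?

No — exception (d) applies; the Ostavia Parks Department is not required to disclose the contract file.

Exception (a)'s conditions are all satisfied: a written security-exemption finding has been issued; the contract file relates to a pending investigation. However, paragraphs (e)–(f) must be considered: (e) operates against (a): a current Schedule A Registration is held. (f) is not engaged (Yusuf is not the subject of the contract file), so (e) stands. Exception (a) does not apply.
Exception (b): the baseline figure is 33, under the 40 limit; the number of pages in the record is 136, under the 196 limit — every condition holds. But: (g) is triggered — the reportable unit count is 39, below the 50 limit. (b) is therefore removed.
Exception (c) does not apply: no current Annual Registration is held.
Exception (d)'s conditions are all satisfied: the contract file was obtained under a confidentiality agreement; the contract file is an unadopted draft. Under paragraphs (h)–(l): (h) is triggered (a current Provisional Clearance is held), but is itself disapplied by (i): (i) applies — the record's age is 9 years, meeting the 8 years threshold. (j) is inapplicable (there is no Category 2 Notice in force), so (i) stands. (d) remains available.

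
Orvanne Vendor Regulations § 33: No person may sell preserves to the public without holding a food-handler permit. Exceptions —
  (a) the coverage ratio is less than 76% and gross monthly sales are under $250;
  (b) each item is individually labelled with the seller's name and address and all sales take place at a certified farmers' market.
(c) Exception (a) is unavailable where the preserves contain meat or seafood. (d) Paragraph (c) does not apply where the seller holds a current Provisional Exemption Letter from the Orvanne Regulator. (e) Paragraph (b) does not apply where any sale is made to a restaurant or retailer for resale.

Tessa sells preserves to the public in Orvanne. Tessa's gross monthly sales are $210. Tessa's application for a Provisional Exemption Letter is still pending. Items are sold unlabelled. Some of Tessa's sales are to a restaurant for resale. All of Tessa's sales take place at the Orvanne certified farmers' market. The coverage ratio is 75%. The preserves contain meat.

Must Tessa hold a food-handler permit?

Yes — Tessa must hold a food-handler permit.

Exception (a): the coverage ratio is 75%, less than the 76% limit; gross monthly sales are $210, under the $250 limit — every condition holds. Turning to paragraphs (c)–(d): (c) applies — the preserves contain meat. (d), which would lift (c), does not operate here — there is no Provisional Exemption Letter in force. Exception (a) does not apply.
Exception (b) does not apply: items are sold unlabelled.
No exception applies. The general rule governs.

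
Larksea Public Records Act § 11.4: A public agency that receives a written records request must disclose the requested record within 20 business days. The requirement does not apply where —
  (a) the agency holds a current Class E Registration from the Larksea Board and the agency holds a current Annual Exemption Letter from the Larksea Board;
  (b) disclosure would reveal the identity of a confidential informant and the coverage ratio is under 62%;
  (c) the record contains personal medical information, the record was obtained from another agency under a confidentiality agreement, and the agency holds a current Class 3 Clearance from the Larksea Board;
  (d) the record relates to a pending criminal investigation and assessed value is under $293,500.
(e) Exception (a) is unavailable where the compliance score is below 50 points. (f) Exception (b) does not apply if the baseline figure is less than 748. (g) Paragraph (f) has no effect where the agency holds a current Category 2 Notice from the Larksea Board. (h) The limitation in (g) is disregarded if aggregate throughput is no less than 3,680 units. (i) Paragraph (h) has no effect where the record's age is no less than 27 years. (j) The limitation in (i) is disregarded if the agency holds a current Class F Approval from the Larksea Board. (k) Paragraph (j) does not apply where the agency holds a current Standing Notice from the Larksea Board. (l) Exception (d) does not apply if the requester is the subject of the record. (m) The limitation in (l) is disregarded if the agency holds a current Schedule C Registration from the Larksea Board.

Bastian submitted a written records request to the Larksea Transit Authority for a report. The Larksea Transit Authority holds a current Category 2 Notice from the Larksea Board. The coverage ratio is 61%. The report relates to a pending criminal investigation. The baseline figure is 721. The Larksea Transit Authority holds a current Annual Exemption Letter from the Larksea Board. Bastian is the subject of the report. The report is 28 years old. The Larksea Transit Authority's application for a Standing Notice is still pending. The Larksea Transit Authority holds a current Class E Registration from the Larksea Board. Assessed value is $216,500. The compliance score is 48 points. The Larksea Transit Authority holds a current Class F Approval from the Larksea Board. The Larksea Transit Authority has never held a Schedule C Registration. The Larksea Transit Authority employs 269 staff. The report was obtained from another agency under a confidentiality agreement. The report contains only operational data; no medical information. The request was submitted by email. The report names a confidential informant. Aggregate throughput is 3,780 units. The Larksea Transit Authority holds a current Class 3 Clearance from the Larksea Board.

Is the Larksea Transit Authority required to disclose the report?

Yes — the Larksea Transit Authority must disclose the report.

Exception (a): a current Class E Registration is held; a current Annual Exemption Letter is held — every condition holds. But: (e) operates against (a): the compliance score is 48 points, below the 50 points limit. (a) is therefore removed.
Exception (b): the report names a confidential informant; the coverage ratio is 61%, under the 62% limit — every condition holds. But: (f) operates against (b): the baseline figure is 721, less than the 748 limit. (g) is engaged (a current Category 2 Notice is held), but is itself disapplied by (h): (h) operates against (g): aggregate throughput is 3,780 units, meeting the 3,680 units threshold. (i) would limit (h) — the record's age is 28 years, meeting the 27 years threshold — but (j) sets (i) aside: (j) operates against (i): a current Class F Approval is held. (k) is inapplicable (the Standing Notice is not current), so (j) stands. (b) is therefore removed.
Exception (c) requires that the record contains personal medical information; but the report contains only operational data, so (c) is unavailable.
Exception (d): the report relates to a pending investigation; assessed value is $216,500, under the $293,500 limit — every condition holds. Turning to paragraphs (l)–(m): (l) operates against (d): Bastian is the subject of the report. (m), which would lift (l), is not triggered — no current Schedule C Registration is held. So (d) is unavailable.
No exception applies. The general rule governs.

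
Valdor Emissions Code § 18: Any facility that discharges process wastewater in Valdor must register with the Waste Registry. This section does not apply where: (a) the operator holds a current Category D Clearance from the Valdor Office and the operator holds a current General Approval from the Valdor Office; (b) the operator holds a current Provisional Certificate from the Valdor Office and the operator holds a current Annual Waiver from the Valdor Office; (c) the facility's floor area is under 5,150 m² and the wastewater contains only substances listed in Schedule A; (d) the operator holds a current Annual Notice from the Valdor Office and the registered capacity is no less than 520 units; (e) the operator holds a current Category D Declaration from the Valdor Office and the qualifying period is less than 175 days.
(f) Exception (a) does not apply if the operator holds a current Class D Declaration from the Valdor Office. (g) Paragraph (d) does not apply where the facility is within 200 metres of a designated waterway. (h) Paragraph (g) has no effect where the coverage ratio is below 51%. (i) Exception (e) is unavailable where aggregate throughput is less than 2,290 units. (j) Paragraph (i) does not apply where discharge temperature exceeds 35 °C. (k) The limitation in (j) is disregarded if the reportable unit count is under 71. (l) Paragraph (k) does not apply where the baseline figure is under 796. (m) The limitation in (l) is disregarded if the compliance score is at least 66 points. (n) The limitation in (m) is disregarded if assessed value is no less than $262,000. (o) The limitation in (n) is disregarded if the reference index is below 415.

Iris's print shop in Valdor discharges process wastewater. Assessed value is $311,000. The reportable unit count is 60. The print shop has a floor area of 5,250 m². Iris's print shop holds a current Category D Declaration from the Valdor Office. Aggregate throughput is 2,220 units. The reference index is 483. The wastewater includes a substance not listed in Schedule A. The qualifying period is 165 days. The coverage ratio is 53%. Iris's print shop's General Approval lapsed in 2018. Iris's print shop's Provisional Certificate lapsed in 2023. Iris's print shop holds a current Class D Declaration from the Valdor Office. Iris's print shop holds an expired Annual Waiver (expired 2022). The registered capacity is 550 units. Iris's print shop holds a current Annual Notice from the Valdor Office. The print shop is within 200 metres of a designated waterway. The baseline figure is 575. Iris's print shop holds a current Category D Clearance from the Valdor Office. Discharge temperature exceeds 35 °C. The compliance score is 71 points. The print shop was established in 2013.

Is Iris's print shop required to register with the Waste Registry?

No — exception (e) applies; Iris's print shop is not required to register with the Waste Registry.

Exception (a) requires that the operator holds a current General Approval from the Valdor Office; but the General Approval is not current, so (a) is unavailable.
Exception (b) fails — the Provisional Certificate is not current.
Exception (c) fails — the facility's floor area is 5,250 m², not under 5,150 m².
Exception (d)'s conditions are all satisfied: a current Annual Notice is held; the registered capacity is 550 units, meeting the 520 units threshold. But: (g) applies — the print shop is within 200 m of a designated waterway. (h) is not triggered (the coverage ratio is 53%, not below 51%), so (g) stands. (d) is therefore removed.
All of (e)'s requirements are met (a current Category D Declaration is held; the qualifying period is 165 days, less than the 175 days limit). Under paragraphs (i)–(o): (i) would limit (e) — aggregate throughput is 2,220 units, less than the 2,290 units limit — but (j) sets (i) aside: (j) applies — discharge temperature exceeds 35 °C. (k) would limit (j) — the reportable unit count is 60, under the 71 limit — but (l) sets (k) aside: (l) operates against (k): the baseline figure is 575, under the 796 limit. (m) would limit (l) — the compliance score is 71 points, meeting the 66 points threshold — but (n) sets (m) aside: (n) operates — assessed value is $311,000, meeting the $262,000 threshold. (o) is inapplicable (the reference index is 483, not below 415), so (n) stands. (e) remains available.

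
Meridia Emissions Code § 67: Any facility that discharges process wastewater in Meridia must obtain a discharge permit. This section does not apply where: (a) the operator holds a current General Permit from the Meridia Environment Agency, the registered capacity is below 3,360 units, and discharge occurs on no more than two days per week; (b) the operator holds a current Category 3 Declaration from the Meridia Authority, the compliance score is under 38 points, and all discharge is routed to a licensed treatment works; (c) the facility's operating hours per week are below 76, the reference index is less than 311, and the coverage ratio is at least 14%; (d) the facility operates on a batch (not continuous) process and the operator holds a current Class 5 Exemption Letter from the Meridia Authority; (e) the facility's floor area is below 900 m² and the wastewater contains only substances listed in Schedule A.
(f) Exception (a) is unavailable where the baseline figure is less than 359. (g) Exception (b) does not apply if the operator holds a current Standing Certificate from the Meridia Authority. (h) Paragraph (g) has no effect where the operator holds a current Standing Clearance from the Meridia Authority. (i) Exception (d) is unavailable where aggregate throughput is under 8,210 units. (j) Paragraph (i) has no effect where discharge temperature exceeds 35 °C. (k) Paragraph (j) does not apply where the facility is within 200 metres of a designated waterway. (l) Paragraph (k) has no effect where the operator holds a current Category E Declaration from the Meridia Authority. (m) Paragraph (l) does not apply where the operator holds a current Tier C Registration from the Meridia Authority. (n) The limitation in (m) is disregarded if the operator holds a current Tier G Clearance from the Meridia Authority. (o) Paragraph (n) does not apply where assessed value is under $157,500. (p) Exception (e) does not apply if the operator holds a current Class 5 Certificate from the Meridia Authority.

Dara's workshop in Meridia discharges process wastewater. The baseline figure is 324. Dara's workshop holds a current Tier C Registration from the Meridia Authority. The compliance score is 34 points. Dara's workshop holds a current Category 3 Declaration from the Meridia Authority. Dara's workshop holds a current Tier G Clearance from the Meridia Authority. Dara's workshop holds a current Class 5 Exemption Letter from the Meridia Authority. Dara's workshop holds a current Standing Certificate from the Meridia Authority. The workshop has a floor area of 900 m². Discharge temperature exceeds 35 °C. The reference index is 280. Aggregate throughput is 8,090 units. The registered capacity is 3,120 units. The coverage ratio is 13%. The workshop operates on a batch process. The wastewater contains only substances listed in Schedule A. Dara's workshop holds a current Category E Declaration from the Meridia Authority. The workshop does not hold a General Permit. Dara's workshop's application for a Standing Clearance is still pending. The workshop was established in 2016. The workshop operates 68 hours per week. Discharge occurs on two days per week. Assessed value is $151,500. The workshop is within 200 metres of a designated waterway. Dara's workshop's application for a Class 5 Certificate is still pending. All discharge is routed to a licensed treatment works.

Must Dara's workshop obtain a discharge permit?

Yes — Dara's workshop must obtain a discharge permit.

Exception (a) does not apply: no General Permit is held.
All of (b)'s requirements are met (a current Category 3 Declaration is held; the compliance score is 34 points, under the 38 points limit; discharge is routed to a licensed treatment works). Turning to paragraphs (g)–(h): (g) operates against (b): a current Standing Certificate is held. (h) is not engaged (there is no Standing Clearance in force), so (g) stands. So (b) is unavailable.
Exception (c) does not apply: the coverage ratio is 13%, short of 14%.
Exception (d)'s conditions are all satisfied: the facility operates on a batch process; a current Class 5 Exemption Letter is held. However, paragraphs (i)–(o) must be considered: (i) operates — aggregate throughput is 8,090 units, under the 8,210 units limit. (j) applies (discharge temperature exceeds 35 °C), but is overridden by (k): (k) operates against (j): the workshop is within 200 m of a designated waterway. (l) is triggered (a current Category E Declaration is held), but is overridden by (m): (m) operates — a current Tier C Registration is held. (n) applies (a current Tier G Clearance is held), but is displaced by (o): (o) operates against (n): assessed value is $151,500, under the $157,500 limit. (d) is therefore removed.
Exception (e) does not apply: the facility's floor area is 900 m², not below 900 m².
None of the exceptions is available; § 67 applies in full.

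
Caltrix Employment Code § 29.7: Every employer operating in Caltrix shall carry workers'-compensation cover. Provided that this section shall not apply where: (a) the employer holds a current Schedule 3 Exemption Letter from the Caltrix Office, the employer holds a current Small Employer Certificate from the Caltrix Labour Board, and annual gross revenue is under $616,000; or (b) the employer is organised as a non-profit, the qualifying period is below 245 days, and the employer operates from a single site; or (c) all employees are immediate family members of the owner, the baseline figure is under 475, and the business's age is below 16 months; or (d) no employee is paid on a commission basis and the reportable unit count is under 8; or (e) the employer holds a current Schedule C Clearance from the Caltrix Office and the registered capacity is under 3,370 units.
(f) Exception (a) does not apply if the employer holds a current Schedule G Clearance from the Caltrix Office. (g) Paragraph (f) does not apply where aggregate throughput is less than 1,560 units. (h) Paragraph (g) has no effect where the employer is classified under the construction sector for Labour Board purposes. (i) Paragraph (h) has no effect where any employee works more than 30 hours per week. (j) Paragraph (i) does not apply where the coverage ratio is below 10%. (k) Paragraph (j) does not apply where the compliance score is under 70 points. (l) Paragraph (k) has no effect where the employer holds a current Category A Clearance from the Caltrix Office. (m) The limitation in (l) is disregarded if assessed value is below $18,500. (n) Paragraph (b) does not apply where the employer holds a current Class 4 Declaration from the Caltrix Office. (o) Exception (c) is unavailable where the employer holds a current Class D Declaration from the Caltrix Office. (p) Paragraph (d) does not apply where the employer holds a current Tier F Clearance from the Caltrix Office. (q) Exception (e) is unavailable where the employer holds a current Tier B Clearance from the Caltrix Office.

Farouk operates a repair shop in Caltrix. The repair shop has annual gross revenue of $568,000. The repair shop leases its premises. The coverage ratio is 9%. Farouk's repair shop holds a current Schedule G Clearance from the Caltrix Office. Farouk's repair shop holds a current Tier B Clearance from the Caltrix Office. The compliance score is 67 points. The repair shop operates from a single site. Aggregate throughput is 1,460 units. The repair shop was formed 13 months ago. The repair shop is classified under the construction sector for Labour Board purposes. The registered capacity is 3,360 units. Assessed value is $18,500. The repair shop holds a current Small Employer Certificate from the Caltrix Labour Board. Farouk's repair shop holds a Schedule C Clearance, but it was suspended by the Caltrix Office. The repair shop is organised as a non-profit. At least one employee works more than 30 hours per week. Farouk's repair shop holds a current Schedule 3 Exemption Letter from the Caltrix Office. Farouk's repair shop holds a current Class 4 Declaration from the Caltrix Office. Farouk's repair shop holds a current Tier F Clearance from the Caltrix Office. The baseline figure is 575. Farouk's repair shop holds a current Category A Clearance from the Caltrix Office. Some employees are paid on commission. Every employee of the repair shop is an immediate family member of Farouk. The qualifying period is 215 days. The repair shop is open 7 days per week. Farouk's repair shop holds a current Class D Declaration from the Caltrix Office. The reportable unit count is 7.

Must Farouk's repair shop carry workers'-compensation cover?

Exception (a): a current Schedule 3 Exemption Letter is held; a current Small Employer Certificate is held; annual gross revenue is $568,000, under the $616,000 limit — every condition holds. However, paragraphs (f)–(m) must be considered: (f) operates against (a): a current Schedule G Clearance is held. (g) would limit (f) — aggregate throughput is 1,460 units, less than the 1,560 units limit — but (h) sets (g) aside: (h) operates against (g): the repair shop is classified under the construction sector. (i) operates (at least one employee exceeds 30 hours/week), but is displaced by (j): (j) operates against (i): the coverage ratio is 9%, below the 10% limit. (k) would limit (j) — the compliance score is 67 points, under the 70 points limit — but (l) sets (k) aside: (l) operates against (k): a current Category A Clearance is held. (m), which would lift (l), is not triggered — assessed value is $18,500, not below $18,500. So (a) is unavailable.
Exception (b): the employer is a non-profit; the qualifying period is 215 days, below the 245 days limit; the employer operates from a single site — every condition holds. However, paragraph (n) must be considered: (n) is triggered — a current Class 4 Declaration is held. (b) is therefore removed.
Exception (c) fails — the baseline figure is 575, not under 475.
Exception (d) fails — some employees are paid on commission.
Exception (e) does not apply: the Schedule C Clearance is not current.
No exception applies. The general rule governs.

Yes — Farouk's repair shop must carry workers'-compensation cover.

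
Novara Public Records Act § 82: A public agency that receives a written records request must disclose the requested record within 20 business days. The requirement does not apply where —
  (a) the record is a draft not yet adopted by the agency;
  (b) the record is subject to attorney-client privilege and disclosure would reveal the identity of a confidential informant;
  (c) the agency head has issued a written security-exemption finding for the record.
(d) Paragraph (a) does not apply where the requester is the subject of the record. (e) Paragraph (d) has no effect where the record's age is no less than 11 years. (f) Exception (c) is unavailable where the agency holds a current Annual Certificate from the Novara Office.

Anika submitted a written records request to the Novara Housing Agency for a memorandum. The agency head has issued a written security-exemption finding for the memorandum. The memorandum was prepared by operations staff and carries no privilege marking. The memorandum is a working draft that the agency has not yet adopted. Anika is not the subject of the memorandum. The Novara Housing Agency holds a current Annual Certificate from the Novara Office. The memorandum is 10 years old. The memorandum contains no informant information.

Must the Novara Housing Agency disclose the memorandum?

No — exception (a) applies; the Novara Housing Agency is not required to disclose the memorandum.

Exception (a): the memorandum is an unadopted draft — every condition holds. Under paragraphs (d)–(e): (d), which would limit (a), is not engaged: Anika is not the subject of the memorandum. Exception (a) stands.
Exception (b) fails — the memorandum carries no privilege marking.
All of (c)'s requirements are met (a written security-exemption finding has been issued). However, paragraph (f) must be considered: (f) operates against (c): a current Annual Certificate is held. So (c) is unavailable.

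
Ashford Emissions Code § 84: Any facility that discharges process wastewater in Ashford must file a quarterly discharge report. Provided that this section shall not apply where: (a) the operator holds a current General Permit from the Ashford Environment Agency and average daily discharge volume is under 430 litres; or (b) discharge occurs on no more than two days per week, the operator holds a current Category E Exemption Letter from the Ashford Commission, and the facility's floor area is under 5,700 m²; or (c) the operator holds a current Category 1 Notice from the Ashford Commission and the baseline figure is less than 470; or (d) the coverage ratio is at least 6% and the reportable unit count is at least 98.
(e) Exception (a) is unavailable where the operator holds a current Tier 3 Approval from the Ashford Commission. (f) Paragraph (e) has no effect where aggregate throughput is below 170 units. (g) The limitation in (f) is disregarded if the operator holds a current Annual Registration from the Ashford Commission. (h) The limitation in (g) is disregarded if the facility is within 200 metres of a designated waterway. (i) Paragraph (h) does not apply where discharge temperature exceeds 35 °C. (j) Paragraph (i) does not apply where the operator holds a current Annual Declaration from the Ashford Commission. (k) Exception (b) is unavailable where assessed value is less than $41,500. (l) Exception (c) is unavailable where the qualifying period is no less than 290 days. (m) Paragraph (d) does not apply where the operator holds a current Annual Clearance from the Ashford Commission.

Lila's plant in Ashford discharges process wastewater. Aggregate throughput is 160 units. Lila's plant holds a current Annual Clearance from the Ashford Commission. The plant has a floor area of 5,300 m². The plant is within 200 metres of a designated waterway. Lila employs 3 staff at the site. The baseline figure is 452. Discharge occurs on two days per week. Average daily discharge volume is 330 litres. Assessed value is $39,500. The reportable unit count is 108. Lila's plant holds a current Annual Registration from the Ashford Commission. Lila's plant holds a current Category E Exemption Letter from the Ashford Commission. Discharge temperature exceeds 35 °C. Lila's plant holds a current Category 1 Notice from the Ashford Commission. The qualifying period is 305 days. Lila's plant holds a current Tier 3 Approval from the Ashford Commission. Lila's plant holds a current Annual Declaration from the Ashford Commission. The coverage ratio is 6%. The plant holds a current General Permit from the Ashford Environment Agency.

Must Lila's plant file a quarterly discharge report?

Exception (a)'s conditions are all satisfied: a current General Permit is held; average daily discharge volume is 330 litres, under the 430 litres limit. Applying paragraphs (e)–(j): (e) would limit (a) — a current Tier 3 Approval is held — but (f) sets (e) aside: (f) operates against (e): aggregate throughput is 160 units, below the 170 units limit. (g) would limit (f) — a current Annual Registration is held — but (h) sets (g) aside: (h) is triggered — the plant is within 200 m of a designated waterway. (i) would limit (h) — discharge temperature exceeds 35 °C — but (j) sets (i) aside: (j) applies — a current Annual Declaration is held. Exception (a) stands.
Exception (b)'s conditions are all satisfied: discharge occurs on no more than two days per week; a current Category E Exemption Letter is held; the facility's floor area is 5,300 m², under the 5,700 m² limit. Turning to paragraph (k): (k) operates — assessed value is $39,500, less than the $41,500 limit. So (b) is unavailable.
Exception (c) is satisfied on its face — a current Category 1 Notice is held; the baseline figure is 452, less than the 470 limit. However, paragraph (l) must be considered: (l) operates against (c): the qualifying period is 305 days, meeting the 290 days threshold. (c) is therefore removed.
Exception (d): the coverage ratio is 6%, meeting the 6% threshold; the reportable unit count is 108, meeting the 98 threshold — every condition holds. But: (m) operates against (d): a current Annual Clearance is held. Exception (d) does not apply.

No — exception (a) applies; Lila's plant is not required to file a quarterly discharge report.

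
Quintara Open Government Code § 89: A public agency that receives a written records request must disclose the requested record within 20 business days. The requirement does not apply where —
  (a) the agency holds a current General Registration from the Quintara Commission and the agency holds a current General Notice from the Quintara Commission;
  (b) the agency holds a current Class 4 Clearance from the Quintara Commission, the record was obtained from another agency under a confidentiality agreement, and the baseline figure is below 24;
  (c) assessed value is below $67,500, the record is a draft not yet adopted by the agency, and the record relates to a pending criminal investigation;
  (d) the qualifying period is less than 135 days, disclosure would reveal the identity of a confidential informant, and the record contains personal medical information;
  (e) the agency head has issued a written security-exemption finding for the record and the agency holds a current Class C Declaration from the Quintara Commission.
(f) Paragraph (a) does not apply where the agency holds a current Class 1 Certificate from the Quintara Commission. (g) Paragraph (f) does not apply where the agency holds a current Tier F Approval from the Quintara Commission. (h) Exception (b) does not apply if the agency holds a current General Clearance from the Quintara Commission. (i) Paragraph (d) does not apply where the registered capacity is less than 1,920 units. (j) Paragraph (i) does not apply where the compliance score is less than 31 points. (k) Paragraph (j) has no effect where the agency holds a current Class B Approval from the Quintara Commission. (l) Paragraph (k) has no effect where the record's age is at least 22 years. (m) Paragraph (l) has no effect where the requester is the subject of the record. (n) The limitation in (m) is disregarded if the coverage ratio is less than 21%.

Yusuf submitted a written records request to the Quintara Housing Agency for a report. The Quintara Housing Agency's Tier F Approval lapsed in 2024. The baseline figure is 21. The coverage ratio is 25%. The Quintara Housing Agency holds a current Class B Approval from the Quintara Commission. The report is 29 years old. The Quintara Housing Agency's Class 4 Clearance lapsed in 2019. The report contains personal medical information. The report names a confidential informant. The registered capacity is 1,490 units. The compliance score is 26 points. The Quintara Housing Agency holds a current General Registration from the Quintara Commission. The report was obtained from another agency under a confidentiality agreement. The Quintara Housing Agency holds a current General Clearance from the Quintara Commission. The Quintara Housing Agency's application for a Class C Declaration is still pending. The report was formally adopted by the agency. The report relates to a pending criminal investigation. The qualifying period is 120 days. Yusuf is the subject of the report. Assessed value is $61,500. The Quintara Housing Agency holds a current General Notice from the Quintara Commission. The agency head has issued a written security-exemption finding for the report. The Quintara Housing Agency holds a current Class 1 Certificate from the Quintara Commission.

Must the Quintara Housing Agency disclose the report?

All of (a)'s requirements are met (a current General Registration is held; a current General Notice is held). But applying paragraphs (f)–(g): (f) applies — a current Class 1 Certificate is held. (g), which would lift (f), is not engaged — no current Tier F Approval is held. (a) is therefore removed.
Exception (b) requires that the agency holds a current Class 4 Clearance from the Quintara Commission; but no current Class 4 Clearance is held, so (b) is unavailable.
Exception (c) does not apply: the report has been formally adopted.
Exception (d) is satisfied on its face — the qualifying period is 120 days, less than the 135 days limit; the report names a confidential informant; the report contains personal medical information. But applying paragraphs (i)–(n): (i) applies — the registered capacity is 1,490 units, less than the 1,920 units limit. (j) would limit (i) — the compliance score is 26 points, less than the 31 points limit — but (k) sets (j) aside: (k) operates against (j): a current Class B Approval is held. (l) is triggered (the record's age is 29 years, meeting the 22 years threshold), but is overridden by (m): (m) is engaged — Yusuf is the subject of the report. (n) is inapplicable (the coverage ratio is 25%, not less than 21%), so (m) stands. Exception (d) does not apply.
Exception (e) requires that the agency holds a current Class C Declaration from the Quintara Commission; but the Class C Declaration is not current, so (e) is unavailable.
No exception is made out. the Quintara Housing Agency falls within the general rule.

Yes — the Quintara Housing Agency must disclose the report.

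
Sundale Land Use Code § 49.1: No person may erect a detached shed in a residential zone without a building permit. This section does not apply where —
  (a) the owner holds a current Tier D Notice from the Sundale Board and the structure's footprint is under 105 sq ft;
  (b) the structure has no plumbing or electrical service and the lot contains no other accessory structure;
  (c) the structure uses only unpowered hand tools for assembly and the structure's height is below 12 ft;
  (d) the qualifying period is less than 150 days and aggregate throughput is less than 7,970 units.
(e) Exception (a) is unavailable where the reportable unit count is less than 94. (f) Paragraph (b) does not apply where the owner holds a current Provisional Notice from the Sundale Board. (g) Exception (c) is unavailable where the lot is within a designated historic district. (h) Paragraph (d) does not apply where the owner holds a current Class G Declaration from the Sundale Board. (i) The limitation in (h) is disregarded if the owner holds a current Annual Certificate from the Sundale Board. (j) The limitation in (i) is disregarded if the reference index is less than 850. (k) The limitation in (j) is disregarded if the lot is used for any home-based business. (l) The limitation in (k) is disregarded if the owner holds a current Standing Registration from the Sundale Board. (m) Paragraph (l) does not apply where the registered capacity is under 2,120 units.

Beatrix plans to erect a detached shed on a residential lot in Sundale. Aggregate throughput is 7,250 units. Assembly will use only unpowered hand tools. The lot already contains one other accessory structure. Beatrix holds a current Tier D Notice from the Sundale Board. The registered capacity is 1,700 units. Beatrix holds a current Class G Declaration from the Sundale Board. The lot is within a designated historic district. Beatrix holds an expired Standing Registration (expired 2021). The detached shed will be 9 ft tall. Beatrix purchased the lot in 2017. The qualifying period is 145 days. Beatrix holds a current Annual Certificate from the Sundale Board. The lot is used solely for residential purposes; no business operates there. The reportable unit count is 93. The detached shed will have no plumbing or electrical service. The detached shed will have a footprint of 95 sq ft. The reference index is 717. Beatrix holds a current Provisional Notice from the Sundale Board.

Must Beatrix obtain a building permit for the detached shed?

Yes — Beatrix must obtain a building permit.

Exception (a)'s conditions are all satisfied: a current Tier D Notice is held; the structure's footprint is 95 sq ft, under the 105 sq ft limit. But applying paragraph (e): (e) operates against (a): the reportable unit count is 93, less than the 94 limit. (a) is therefore removed.
Exception (b) fails — the lot already has another accessory structure.
Exception (c): assembly uses only hand tools; the structure's height is 9 ft, below the 12 ft limit — every condition holds. But: (g) is engaged — the lot is in a historic district. So (c) is unavailable.
Exception (d): the qualifying period is 145 days, less than the 150 days limit; aggregate throughput is 7,250 units, less than the 7,970 units limit — every condition holds. However, paragraphs (h)–(m) must be considered: (h) operates — a current Class G Declaration is held. (i) operates (a current Annual Certificate is held), but is displaced by (j): (j) is triggered — the reference index is 717, less than the 850 limit. (k), which would lift (j), does not operate here — the lot is solely residential. Exception (d) does not apply.
No exception applies. The general rule governs.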